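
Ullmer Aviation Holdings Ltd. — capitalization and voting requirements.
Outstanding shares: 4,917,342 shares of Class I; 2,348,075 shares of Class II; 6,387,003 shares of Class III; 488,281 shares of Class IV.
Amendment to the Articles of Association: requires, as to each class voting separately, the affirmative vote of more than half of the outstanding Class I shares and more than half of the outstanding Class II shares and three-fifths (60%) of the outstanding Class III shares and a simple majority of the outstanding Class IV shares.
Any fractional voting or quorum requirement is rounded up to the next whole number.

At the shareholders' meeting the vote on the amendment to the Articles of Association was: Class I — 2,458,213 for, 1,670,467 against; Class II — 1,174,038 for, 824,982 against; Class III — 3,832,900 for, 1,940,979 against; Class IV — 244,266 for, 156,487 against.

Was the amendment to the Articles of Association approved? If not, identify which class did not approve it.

Not approved — the Class I shares did not give the required vote.

Class I: a majority of 4917342 is 2458672; 2,458,672 required, 2,458,213 in favor — not approved.
Class II: a majority of 2348075 is 1174038; 1,174,038 required, 1,174,038 in favor — approved.
Class III: 3/5 of 6387003 = 3832201.80, rounded up to 3832202; 3,832,202 required, 3,832,900 in favor — approved.
Class IV: a majority of 488281 is 244141; 244,141 required, 244,266 in favor — approved.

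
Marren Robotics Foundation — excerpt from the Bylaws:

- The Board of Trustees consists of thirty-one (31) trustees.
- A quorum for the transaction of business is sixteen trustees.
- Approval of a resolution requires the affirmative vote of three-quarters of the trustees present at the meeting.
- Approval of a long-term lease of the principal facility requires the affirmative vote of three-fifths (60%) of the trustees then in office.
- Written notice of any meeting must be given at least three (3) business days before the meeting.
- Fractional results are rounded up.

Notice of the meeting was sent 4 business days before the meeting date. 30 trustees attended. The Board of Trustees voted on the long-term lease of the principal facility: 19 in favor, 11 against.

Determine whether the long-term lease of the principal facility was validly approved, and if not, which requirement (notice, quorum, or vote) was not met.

Notice: 4 business days given; 3 required (4 ≥ 3). Satisfied.
Quorum: 30 present; quorum is 16. Satisfied.
Vote: the long-term lease of the principal facility requires three-fifths of the trustees then in office (31). 3/5 of 31 = 18.60, rounded up to 19, so 19 affirmative votes are needed; 19 voted in favor. Satisfied.

Valid — all requirements satisfied.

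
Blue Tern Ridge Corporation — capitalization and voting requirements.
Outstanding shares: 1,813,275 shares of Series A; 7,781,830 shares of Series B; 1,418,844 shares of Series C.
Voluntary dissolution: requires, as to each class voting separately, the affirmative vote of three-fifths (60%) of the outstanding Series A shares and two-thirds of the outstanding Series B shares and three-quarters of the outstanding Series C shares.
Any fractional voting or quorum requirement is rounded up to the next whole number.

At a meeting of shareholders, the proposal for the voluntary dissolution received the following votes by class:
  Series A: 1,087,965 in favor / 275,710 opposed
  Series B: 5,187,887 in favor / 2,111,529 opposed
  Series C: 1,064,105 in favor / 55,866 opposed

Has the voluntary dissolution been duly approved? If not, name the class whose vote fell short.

Not approved — the Series C shares did not give the required vote.

Series A: 3/5 of 1813275 = 1087965; 1,087,965 required, 1,087,965 in favor — approved.
Series B: 2/3 of 7781830 = 5187886.67, rounded up to 5187887; 5,187,887 required, 5,187,887 in favor — approved.
Series C: 3/4 of 1418844 = 1064133; 1,064,133 required, 1,064,105 in favor — not approved.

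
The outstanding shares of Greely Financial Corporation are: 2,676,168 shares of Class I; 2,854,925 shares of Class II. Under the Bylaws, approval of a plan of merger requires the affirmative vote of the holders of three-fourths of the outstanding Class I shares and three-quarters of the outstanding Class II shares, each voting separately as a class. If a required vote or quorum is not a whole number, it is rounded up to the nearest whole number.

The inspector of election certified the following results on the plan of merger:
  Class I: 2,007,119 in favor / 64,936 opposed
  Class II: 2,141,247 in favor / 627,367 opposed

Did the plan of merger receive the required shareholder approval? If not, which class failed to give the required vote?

Not approved — the Class I shares did not give the required vote.

Class I: 3/4 of 2676168 = 2007126; 2,007,126 required, 2,007,119 in favor — not approved.
Class II: 3/4 of 2854925 = 2141193.75, rounded up to 2141194; 2,141,194 required, 2,141,247 in favor — approved.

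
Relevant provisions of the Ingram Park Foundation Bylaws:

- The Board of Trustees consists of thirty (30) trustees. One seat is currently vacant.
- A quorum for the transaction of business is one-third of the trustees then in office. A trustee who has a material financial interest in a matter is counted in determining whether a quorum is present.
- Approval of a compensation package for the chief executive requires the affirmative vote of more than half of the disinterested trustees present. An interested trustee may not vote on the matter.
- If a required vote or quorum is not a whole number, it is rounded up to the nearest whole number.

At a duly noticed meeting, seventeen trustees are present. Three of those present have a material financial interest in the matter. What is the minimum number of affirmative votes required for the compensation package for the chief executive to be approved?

8

The compensation package for the chief executive requires a majority of the disinterested trustees present (17 − 3 = 14).
A majority of 14 is 8.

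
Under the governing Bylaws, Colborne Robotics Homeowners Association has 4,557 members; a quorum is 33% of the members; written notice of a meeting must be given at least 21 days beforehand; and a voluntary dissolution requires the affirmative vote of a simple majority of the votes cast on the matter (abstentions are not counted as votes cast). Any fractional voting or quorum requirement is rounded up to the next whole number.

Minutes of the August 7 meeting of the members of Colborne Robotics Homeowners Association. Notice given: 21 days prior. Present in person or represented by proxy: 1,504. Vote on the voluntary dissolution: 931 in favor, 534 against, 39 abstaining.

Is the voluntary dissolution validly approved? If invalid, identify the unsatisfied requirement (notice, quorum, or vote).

Valid — all requirements satisfied.

Notice: 21 days given; 21 required. Satisfied.
Quorum: 33% of 4,557 = 1,503.81, rounded up to 1,504; 1,504 present. Satisfied.
Vote: requires a majority of the votes cast (1,504 − 39 abstaining = 1,465); a majority of 1465 is 733, so 733 needed; 931 in favor. Satisfied.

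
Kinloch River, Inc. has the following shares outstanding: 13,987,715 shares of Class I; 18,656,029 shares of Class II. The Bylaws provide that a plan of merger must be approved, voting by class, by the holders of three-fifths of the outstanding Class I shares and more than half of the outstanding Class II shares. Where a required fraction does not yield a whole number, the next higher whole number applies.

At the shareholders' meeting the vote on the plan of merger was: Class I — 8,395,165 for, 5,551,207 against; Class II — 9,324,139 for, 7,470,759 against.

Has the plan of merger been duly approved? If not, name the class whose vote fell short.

Class I: 3/5 of 13987715 = 8392629; 8,392,629 required, 8,395,165 in favor — approved.
Class II: a majority of 18656029 is 9328015; 9,328,015 required, 9,324,139 in favor — not approved.

Not approved — the Class II shares did not give the required vote.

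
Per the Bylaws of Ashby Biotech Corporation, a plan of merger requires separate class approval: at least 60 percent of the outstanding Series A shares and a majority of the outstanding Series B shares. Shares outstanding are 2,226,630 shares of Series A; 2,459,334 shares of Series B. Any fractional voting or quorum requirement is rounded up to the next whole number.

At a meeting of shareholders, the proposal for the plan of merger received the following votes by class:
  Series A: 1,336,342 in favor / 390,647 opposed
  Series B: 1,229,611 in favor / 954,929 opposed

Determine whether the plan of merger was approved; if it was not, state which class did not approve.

Series A: 3/5 of 2226630 = 1335978; 1,335,978 required, 1,336,342 in favor — approved.
Series B: a majority of 2459334 is 1229668; 1,229,668 required, 1,229,611 in favor — not approved.

Not approved — the Series B shares did not give the required vote.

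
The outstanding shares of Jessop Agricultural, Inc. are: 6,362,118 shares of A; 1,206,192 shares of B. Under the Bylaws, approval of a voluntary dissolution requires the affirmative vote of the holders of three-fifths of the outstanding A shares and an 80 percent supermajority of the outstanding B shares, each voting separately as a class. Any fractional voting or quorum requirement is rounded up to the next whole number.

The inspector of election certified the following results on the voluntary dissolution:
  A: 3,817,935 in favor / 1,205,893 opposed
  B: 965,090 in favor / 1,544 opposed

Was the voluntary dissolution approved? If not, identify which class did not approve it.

A: 3/5 of 6362118 = 3817270.80, rounded up to 3817271; 3,817,271 required, 3,817,935 in favor — approved.
B: 4/5 of 1206192 = 964953.60, rounded up to 964954; 964,954 required, 965,090 in favor — approved.

Approved — every class gave the required vote.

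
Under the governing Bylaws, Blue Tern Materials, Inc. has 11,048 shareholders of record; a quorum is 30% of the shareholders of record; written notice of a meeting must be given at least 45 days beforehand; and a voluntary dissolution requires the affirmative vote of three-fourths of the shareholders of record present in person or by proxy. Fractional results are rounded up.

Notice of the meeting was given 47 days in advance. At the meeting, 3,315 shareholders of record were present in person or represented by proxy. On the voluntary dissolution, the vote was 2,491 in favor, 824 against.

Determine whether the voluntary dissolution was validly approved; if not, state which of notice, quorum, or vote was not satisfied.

Notice: 47 days given; 45 required. Satisfied.
Quorum: 30% of 11,048 = 3,314.40, rounded up to 3,315; 3,315 present. Satisfied.
Vote: requires three-fourths of those present (3,315); 3/4 of 3315 = 2486.25, rounded up to 2487, so 2,487 needed; 2,491 in favor. Satisfied.

Valid — all requirements satisfied.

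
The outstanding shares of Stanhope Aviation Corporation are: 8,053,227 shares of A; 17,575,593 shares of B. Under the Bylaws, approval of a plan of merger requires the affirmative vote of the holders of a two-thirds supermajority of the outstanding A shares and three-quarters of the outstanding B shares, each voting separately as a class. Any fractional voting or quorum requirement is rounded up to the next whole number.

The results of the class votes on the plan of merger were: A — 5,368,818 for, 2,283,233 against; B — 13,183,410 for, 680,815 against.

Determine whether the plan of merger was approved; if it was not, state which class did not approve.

A: 2/3 of 8053227 = 5368818; 5,368,818 required, 5,368,818 in favor — approved.
B: 3/4 of 17575593 = 13181694.75, rounded up to 13181695; 13,181,695 required, 13,183,410 in favor — approved.

Approved — every class gave the required vote.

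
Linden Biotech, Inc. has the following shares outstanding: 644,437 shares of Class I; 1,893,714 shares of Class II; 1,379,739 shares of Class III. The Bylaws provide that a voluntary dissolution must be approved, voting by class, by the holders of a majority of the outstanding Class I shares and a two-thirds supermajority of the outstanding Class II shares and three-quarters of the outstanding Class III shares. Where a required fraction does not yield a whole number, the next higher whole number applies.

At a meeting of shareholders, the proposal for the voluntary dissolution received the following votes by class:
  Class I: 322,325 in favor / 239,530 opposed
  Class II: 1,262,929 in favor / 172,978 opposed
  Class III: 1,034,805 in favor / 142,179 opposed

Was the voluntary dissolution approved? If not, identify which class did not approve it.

Approved — every class gave the required vote.

Class I: a majority of 644437 is 322219; 322,219 required, 322,325 in favor — approved.
Class II: 2/3 of 1893714 = 1262476; 1,262,476 required, 1,262,929 in favor — approved.
Class III: 3/4 of 1379739 = 1034804.25, rounded up to 1034805; 1,034,805 required, 1,034,805 in favor — approved.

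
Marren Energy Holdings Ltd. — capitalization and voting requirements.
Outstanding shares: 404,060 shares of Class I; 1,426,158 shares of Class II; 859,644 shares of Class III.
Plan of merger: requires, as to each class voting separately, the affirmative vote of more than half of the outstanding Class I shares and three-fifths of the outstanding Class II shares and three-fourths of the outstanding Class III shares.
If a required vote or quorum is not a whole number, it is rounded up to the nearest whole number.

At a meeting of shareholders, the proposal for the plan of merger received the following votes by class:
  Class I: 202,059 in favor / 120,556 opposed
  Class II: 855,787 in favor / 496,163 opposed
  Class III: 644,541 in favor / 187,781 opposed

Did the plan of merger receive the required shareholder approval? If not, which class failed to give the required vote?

Not approved — the Class III shares did not give the required vote.

Class I: a majority of 404060 is 202031; 202,031 required, 202,059 in favor — approved.
Class II: 3/5 of 1426158 = 855694.80, rounded up to 855695; 855,695 required, 855,787 in favor — approved.
Class III: 3/4 of 859644 = 644733; 644,733 required, 644,541 in favor — not approved.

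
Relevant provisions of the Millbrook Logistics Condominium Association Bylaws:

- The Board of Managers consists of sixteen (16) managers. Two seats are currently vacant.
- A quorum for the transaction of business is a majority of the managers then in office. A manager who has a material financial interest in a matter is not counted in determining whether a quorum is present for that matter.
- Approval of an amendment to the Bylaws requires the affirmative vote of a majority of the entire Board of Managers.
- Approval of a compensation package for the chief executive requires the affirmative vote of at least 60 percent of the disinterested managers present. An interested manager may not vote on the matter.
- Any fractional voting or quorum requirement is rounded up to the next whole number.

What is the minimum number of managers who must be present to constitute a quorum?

A majority of 14 is 8.

8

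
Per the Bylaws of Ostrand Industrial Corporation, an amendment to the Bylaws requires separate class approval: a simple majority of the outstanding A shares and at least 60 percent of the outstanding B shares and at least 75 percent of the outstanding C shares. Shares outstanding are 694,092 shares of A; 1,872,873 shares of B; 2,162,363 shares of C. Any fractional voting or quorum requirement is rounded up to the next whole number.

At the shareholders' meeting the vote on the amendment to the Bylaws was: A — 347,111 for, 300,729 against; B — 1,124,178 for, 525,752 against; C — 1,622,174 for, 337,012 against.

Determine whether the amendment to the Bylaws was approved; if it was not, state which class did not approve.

Approved — every class gave the required vote.

A: a majority of 694092 is 347047; 347,047 required, 347,111 in favor — approved.
B: 3/5 of 1872873 = 1123723.80, rounded up to 1123724; 1,123,724 required, 1,124,178 in favor — approved.
C: 3/4 of 2162363 = 1621772.25, rounded up to 1621773; 1,621,773 required, 1,622,174 in favor — approved.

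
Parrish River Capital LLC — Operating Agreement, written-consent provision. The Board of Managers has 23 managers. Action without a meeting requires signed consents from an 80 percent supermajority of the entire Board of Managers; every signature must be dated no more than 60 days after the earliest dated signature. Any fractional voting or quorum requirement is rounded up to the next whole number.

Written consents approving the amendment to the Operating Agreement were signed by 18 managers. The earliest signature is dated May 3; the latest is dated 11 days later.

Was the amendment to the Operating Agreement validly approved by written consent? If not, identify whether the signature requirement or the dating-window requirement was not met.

Signatures required: an 80 percent supermajority of 23 — 4/5 of 23 = 18.40, rounded up to 19, so 19 needed; 18 signed. Insufficient.
Dating window: the latest signature is 11 days after the earliest; the limit is 60 days. Within the window.

Not effective — insufficient signatures.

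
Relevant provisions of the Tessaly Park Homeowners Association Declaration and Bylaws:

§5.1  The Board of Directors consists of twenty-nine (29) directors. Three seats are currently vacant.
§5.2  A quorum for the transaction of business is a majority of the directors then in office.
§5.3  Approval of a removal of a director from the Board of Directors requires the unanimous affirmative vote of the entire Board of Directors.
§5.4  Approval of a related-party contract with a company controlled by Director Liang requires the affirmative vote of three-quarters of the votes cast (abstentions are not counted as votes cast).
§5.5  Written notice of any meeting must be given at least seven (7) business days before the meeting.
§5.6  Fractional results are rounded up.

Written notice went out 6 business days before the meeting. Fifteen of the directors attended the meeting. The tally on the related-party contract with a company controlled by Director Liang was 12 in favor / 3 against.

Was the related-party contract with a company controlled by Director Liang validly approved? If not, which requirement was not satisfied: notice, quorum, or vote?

Notice: 6 business days given; 7 required (6 < 7). Not satisfied.
Quorum: 15 present; quorum is 14. Satisfied.
Vote: the related-party contract with a company controlled by Director Liang requires three-fourths of the votes cast (15). 3/4 of 15 = 11.25, rounded up to 12, so 12 affirmative votes are needed; 12 voted in favor. Satisfied.

Invalid — notice requirement not satisfied.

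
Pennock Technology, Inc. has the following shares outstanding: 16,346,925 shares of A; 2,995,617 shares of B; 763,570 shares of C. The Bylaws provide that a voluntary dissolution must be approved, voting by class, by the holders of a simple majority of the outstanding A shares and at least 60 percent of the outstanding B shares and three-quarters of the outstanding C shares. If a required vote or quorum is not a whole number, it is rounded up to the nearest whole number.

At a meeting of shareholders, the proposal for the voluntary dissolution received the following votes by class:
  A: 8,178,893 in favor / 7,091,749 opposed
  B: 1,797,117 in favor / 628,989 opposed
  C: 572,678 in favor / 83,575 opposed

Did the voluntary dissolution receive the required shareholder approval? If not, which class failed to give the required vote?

Not approved — the B shares did not give the required vote.

A: a majority of 16346925 is 8173463; 8,173,463 required, 8,178,893 in favor — approved.
B: 3/5 of 2995617 = 1797370.20, rounded up to 1797371; 1,797,371 required, 1,797,117 in favor — not approved.
C: 3/4 of 763570 = 572677.50, rounded up to 572678; 572,678 required, 572,678 in favor — approved.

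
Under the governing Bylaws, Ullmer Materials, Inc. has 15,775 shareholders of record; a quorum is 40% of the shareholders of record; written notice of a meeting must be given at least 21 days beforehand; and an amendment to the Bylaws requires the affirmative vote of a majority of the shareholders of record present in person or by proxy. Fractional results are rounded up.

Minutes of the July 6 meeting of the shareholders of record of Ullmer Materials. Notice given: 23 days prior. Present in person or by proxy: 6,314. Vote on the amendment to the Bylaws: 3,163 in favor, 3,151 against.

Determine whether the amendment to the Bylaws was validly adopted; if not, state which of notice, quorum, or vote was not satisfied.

Valid — all requirements satisfied.

Notice: 23 days given; 21 required. Satisfied.
Quorum: 40% of 15,775 = 6,310; 6,314 present. Satisfied.
Vote: requires a majority of those present (6,314); a majority of 6314 is 3158, so 3,158 needed; 3,163 in favor. Satisfied.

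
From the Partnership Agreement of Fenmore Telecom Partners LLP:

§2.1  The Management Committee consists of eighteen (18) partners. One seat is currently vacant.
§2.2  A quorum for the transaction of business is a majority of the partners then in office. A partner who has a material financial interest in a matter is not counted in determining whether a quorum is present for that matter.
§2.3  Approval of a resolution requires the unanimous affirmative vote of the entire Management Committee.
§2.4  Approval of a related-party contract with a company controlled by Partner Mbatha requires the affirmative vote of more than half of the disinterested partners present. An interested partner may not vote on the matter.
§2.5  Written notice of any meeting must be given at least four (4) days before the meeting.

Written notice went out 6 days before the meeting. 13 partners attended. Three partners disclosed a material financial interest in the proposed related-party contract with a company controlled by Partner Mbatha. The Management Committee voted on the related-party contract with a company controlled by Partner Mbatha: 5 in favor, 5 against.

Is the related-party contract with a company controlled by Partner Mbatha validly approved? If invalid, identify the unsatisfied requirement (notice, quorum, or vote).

Invalid — vote requirement not satisfied.

Notice: 6 days given; 4 required (6 ≥ 4). Satisfied.
Quorum: 13 present, but the 3 interested partners do not count, leaving 10. Quorum is 9. Satisfied.
Vote: the related-party contract with a company controlled by Partner Mbatha requires a majority of the disinterested partners present (13 − 3 = 10). A majority of 10 is 6, so 6 affirmative votes are needed; 5 voted in favor. Not satisfied.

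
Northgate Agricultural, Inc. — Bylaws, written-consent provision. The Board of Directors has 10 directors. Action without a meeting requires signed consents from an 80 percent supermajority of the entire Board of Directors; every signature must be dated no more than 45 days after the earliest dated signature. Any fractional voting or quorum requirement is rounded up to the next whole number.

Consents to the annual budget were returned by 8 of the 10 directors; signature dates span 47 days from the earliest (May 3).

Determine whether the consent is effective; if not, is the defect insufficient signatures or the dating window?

Signatures required: an 80 percent supermajority of 10 — 4/5 of 10 = 8, so 8 needed; 8 signed. Sufficient.
Dating window: the latest signature is 47 days after the earliest; the limit is 45 days. Outside the window.

Not effective — dating-window requirement not satisfied.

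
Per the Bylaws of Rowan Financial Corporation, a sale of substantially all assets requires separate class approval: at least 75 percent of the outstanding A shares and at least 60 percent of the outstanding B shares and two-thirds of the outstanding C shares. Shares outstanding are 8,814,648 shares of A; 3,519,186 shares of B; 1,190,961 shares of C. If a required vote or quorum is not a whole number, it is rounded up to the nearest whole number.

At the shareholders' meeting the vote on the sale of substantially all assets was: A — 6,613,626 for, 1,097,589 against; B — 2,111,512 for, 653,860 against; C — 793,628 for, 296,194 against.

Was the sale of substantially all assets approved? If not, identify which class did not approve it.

Not approved — the C shares did not give the required vote.

A: 3/4 of 8814648 = 6610986; 6,610,986 required, 6,613,626 in favor — approved.
B: 3/5 of 3519186 = 2111511.60, rounded up to 2111512; 2,111,512 required, 2,111,512 in favor — approved.
C: 2/3 of 1190961 = 793974; 793,974 required, 793,628 in favor — not approved.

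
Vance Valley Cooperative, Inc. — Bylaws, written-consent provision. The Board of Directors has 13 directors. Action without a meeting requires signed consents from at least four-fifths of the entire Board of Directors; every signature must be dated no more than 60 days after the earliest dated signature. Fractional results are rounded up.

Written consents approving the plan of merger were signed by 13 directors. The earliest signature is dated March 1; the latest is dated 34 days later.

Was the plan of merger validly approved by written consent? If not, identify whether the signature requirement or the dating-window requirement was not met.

Signatures required: at least four-fifths of 13 — 4/5 of 13 = 10.40, rounded up to 11, so 11 needed; 13 signed. Sufficient.
Dating window: the latest signature is 34 days after the earliest; the limit is 60 days. Within the window.

Effective — both the signature and dating-window requirements are satisfied.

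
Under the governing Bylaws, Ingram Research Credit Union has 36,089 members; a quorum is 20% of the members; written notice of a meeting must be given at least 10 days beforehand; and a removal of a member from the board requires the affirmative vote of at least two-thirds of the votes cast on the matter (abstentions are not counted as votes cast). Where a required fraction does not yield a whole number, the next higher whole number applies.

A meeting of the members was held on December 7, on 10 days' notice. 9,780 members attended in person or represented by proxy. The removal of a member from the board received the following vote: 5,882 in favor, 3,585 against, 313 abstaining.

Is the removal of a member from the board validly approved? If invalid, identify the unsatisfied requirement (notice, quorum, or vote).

Notice: 10 days given; 10 required. Satisfied.
Quorum: 20% of 36,089 = 7,217.80, rounded up to 7,218; 9,780 present. Satisfied.
Vote: requires two-thirds of the votes cast (9,780 − 313 abstaining = 9,467); 2/3 of 9467 = 6311.33, rounded up to 6312, so 6,312 needed; 5,882 in favor. Not satisfied.

Invalid — vote requirement not satisfied.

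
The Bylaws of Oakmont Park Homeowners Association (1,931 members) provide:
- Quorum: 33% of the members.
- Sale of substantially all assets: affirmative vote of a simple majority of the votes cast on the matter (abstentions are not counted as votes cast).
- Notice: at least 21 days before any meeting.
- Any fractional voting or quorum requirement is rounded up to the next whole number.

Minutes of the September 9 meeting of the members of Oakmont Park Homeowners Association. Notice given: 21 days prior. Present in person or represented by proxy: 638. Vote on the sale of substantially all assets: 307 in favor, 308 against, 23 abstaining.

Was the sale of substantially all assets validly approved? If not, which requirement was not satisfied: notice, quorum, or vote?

Invalid — vote requirement not satisfied.

Notice: 21 days given; 21 required. Satisfied.
Quorum: 33% of 1,931 = 637.23, rounded up to 638; 638 present. Satisfied.
Vote: requires a majority of the votes cast (638 − 23 abstaining = 615); a majority of 615 is 308, so 308 needed; 307 in favor. Not satisfied.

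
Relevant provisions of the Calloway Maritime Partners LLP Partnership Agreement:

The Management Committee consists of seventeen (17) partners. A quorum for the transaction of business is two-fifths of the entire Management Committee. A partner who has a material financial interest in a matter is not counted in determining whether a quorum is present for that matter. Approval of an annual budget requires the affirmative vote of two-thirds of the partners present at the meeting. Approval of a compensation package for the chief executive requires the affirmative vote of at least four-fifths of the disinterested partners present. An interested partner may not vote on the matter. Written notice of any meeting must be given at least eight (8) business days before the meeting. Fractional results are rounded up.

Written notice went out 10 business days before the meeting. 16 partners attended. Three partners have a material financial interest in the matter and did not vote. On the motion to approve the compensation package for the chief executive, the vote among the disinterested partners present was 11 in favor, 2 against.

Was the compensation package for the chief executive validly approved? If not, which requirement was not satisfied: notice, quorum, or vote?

Valid — all requirements satisfied.

Notice: 10 business days given; 8 required (10 ≥ 8). Satisfied.
Quorum: 16 present, but the 3 interested partners do not count, leaving 13. Quorum is 7. Satisfied.
Vote: the compensation package for the chief executive requires four-fifths of the disinterested partners present (16 − 3 = 13). 4/5 of 13 = 10.40, rounded up to 11, so 11 affirmative votes are needed; 11 voted in favor. Satisfied.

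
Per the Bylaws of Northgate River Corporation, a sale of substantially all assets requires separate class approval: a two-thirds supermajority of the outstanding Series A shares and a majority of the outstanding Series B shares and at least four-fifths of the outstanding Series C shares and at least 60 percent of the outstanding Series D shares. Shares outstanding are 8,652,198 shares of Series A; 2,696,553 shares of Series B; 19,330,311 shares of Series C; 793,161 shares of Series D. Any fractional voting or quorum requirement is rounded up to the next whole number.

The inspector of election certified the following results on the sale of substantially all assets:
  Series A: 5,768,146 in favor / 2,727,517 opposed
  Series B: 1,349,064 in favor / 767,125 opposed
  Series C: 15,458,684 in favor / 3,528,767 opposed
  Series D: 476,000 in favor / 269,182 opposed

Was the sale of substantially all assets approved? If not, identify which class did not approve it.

Not approved — the Series C shares did not give the required vote.

Series A: 2/3 of 8652198 = 5768132; 5,768,132 required, 5,768,146 in favor — approved.
Series B: a majority of 2696553 is 1348277; 1,348,277 required, 1,349,064 in favor — approved.
Series C: 4/5 of 19330311 = 15464248.80, rounded up to 15464249; 15,464,249 required, 15,458,684 in favor — not approved.
Series D: 3/5 of 793161 = 475896.60, rounded up to 475897; 475,897 required, 476,000 in favor — approved.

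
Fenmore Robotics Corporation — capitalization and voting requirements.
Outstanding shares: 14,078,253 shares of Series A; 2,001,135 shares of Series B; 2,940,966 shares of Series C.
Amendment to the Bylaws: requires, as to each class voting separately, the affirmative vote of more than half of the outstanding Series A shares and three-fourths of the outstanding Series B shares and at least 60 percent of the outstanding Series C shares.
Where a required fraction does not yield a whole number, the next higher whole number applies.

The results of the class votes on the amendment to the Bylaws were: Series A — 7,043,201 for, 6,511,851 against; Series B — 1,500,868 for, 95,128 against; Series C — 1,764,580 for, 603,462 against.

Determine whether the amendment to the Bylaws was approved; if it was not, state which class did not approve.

Series A: a majority of 14078253 is 7039127; 7,039,127 required, 7,043,201 in favor — approved.
Series B: 3/4 of 2001135 = 1500851.25, rounded up to 1500852; 1,500,852 required, 1,500,868 in favor — approved.
Series C: 3/5 of 2940966 = 1764579.60, rounded up to 1764580; 1,764,580 required, 1,764,580 in favor — approved.

Approved — every class gave the required vote.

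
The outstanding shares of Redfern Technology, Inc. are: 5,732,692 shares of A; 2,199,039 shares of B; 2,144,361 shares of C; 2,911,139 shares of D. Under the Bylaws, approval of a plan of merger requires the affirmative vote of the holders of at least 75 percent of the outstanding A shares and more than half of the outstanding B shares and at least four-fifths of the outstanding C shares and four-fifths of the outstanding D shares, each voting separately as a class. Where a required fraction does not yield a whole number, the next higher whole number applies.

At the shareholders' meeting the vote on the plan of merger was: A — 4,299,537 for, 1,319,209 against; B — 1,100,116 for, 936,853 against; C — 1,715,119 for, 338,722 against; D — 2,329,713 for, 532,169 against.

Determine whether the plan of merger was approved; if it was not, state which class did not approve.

A: 3/4 of 5732692 = 4299519; 4,299,519 required, 4,299,537 in favor — approved.
B: a majority of 2199039 is 1099520; 1,099,520 required, 1,100,116 in favor — approved.
C: 4/5 of 2144361 = 1715488.80, rounded up to 1715489; 1,715,489 required, 1,715,119 in favor — not approved.
D: 4/5 of 2911139 = 2328911.20, rounded up to 2328912; 2,328,912 required, 2,329,713 in favor — approved.

Not approved — the C shares did not give the required vote.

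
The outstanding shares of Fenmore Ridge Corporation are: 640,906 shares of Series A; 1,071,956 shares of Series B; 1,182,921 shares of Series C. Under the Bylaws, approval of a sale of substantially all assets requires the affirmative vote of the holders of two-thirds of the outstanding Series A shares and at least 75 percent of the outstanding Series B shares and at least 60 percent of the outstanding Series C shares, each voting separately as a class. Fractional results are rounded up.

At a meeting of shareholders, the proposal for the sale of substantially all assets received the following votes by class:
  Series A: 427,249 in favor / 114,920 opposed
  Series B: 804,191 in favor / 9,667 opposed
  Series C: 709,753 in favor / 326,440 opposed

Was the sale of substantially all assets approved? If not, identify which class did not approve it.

Not approved — the Series A shares did not give the required vote.

Series A: 2/3 of 640906 = 427270.67, rounded up to 427271; 427,271 required, 427,249 in favor — not approved.
Series B: 3/4 of 1071956 = 803967; 803,967 required, 804,191 in favor — approved.
Series C: 3/5 of 1182921 = 709752.60, rounded up to 709753; 709,753 required, 709,753 in favor — approved.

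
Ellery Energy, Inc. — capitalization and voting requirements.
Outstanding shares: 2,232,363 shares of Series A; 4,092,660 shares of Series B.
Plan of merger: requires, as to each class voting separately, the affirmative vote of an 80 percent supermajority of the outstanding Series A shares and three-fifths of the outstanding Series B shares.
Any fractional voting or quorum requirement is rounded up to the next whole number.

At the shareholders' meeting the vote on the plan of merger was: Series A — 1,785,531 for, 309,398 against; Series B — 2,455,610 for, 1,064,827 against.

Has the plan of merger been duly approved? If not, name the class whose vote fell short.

Not approved — the Series A shares did not give the required vote.

Series A: 4/5 of 2232363 = 1785890.40, rounded up to 1785891; 1,785,891 required, 1,785,531 in favor — not approved.
Series B: 3/5 of 4092660 = 2455596; 2,455,596 required, 2,455,610 in favor — approved.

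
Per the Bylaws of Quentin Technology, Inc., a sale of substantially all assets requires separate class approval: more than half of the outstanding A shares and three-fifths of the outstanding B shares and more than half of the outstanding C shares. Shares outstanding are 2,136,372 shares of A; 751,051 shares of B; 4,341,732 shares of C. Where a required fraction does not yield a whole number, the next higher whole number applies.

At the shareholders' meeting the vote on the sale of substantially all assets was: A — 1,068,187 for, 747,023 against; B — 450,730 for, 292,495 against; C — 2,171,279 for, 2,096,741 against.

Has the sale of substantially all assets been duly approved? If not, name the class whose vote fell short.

Approved — every class gave the required vote.

A: a majority of 2136372 is 1068187; 1,068,187 required, 1,068,187 in favor — approved.
B: 3/5 of 751051 = 450630.60, rounded up to 450631; 450,631 required, 450,730 in favor — approved.
C: a majority of 4341732 is 2170867; 2,170,867 required, 2,171,279 in favor — approved.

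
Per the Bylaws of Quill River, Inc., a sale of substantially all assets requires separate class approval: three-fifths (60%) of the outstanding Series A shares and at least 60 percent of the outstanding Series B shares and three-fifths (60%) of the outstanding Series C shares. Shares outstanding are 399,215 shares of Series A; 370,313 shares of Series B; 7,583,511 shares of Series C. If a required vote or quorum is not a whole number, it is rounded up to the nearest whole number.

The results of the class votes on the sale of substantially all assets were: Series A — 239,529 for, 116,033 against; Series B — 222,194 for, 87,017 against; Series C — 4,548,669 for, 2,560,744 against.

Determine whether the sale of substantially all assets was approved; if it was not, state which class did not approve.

Not approved — the Series C shares did not give the required vote.

Series A: 3/5 of 399215 = 239529; 239,529 required, 239,529 in favor — approved.
Series B: 3/5 of 370313 = 222187.80, rounded up to 222188; 222,188 required, 222,194 in favor — approved.
Series C: 3/5 of 7583511 = 4550106.60, rounded up to 4550107; 4,550,107 required, 4,548,669 in favor — not approved.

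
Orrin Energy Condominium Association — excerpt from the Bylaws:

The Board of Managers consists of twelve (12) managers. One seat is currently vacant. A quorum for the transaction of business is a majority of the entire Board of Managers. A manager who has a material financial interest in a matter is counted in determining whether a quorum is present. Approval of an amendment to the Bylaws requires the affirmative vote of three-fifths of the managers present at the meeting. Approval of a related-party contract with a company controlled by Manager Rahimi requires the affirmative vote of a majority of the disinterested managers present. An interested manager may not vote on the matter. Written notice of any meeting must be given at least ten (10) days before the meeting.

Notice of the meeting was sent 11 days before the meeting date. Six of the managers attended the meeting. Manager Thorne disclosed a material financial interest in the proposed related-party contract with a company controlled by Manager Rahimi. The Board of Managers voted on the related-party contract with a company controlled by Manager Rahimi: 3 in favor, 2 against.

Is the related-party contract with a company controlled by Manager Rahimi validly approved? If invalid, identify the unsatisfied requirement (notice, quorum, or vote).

Notice: 11 days given; 10 required (11 ≥ 10). Satisfied.
Quorum: 6 present (interested managers count toward quorum); quorum is 7. Not satisfied.
Vote: the related-party contract with a company controlled by Manager Rahimi requires a majority of the disinterested managers present (6 − 1 = 5). A majority of 5 is 3, so 3 affirmative votes are needed; 3 voted in favor. Satisfied. (Moot — without a quorum no business can be validly transacted.)

Invalid — quorum requirement not satisfied.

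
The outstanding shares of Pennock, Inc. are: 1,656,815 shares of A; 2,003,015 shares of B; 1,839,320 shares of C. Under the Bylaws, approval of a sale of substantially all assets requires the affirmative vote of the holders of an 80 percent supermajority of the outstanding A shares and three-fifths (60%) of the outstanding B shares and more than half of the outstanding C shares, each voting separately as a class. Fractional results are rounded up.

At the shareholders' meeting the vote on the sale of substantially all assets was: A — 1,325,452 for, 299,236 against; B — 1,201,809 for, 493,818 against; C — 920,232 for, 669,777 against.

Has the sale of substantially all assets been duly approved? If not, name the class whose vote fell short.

A: 4/5 of 1656815 = 1325452; 1,325,452 required, 1,325,452 in favor — approved.
B: 3/5 of 2003015 = 1201809; 1,201,809 required, 1,201,809 in favor — approved.
C: a majority of 1839320 is 919661; 919,661 required, 920,232 in favor — approved.

Approved — every class gave the required vote.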